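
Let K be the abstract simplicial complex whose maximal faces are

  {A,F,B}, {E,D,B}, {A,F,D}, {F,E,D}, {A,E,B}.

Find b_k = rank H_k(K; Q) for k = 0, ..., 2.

b_0 = 1, b_1 = 1, b_2 = 0.

We work with the vertex ordering A < B < D < E < F. The simplices of K, each written with vertices in increasing order, are:

  0-simplices (5): A, B, D, E, F
  1-simplices (10): AB, AD, AE, AF, BD, BE, BF, DE, DF, EF
  2-simplices (5): ABE, ABF, ADF, BDE, DEF

Hence C_0 ≅ Z^5, C_1 ≅ Z^10, C_2 ≅ Z^5.

Boundary ∂_1: C_1 → C_0 sends each edge [p,q] (with p < q) to q − p.
This gives a 5×10 integer matrix of rank 4; reducing to Smith normal form yields diagonal entries (1,1,1,1).

The boundary map ∂_2: C_2 → C_1 acts by ∂[p,q,r] = [q,r] − [p,r] + [p,q]. For instance
  ∂DEF = EF − DF + DE,
  ∂ABF = BF − AF + AB.
This gives a 10×5 integer matrix of rank 5; reducing to Smith normal form yields diagonal entries (1,1,1,1,1).

Computing H_k = (kernel of ∂_k) / (image of ∂_{k+1}):

  H_0: rank C_0 − rank ∂_1 = 5 − 4 = 1, and the invariant factors of ∂_1 are all 1, so H_0 = Z.
  H_1: rank ker ∂_1 − rank ∂_2 = (10 − 4) − 5 = 1, and the invariant factors of ∂_2 are all 1, so H_1 = Z.
  H_2: rank ker ∂_2 − rank ∂_3 = (5 − 5) − 0 = 0, and there is no ∂_3, so H_2 = 0.

As a check, the Euler characteristic is 5 − 10 + 5 = 0, which agrees with 1 − 1 + 0 = 0.

Hence the Betti numbers are b_0 = 1, b_1 = 1, b_2 = 0.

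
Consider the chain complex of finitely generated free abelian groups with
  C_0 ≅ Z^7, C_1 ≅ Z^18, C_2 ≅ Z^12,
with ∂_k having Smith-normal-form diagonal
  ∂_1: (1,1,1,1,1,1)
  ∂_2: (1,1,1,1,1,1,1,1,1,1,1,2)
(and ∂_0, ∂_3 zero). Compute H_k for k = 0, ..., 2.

H_0 ≅ Z,  H_1 ≅ Z/2Z,  H_2 = 0.

H_0: b_0 = 7 − 0 − 6 = 1; torsion from ∂_1 factors > 1: none. So H_0 ≅ Z.
H_1: b_1 = 18 − 6 − 12 = 0; torsion from ∂_2 factors > 1: [2]. So H_1 ≅ Z/2Z.
H_2: b_2 = 12 − 12 − 0 = 0; torsion from ∂_3 factors > 1: none. So H_2 ≅ 0.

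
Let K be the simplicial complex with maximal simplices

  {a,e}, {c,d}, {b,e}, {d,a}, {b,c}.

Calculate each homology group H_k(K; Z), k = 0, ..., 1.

H_0 = Z,  H_1 = Z.

Order the vertices as a < b < c < d < e. Listing each simplex with vertices in this order, K has dimension 1 with simplices:

  0-simplices (5): a, b, c, d, e
  1-simplices (5): ad, ae, bc, be, cd

giving chain groups C_0 ≅ Z^5, C_1 ≅ Z^5.

∂_1: C_1 → C_0 sends each edge [p,q] (with p < q) to q − p.
This gives a 5×5 integer matrix of rank 4; reducing to Smith normal form yields diagonal entries (1,1,1,1).

Reading off H_k = ker ∂_k / im ∂_{k+1}:

  H_0: rank C_0 − rank ∂_1 = 5 − 4 = 1, and the invariant factors of ∂_1 are all 1, so H_0 ≅ Z.
  H_1: rank ker ∂_1 − rank ∂_2 = (5 − 4) − 0 = 1, and there is no ∂_2, so H_1 ≅ Z.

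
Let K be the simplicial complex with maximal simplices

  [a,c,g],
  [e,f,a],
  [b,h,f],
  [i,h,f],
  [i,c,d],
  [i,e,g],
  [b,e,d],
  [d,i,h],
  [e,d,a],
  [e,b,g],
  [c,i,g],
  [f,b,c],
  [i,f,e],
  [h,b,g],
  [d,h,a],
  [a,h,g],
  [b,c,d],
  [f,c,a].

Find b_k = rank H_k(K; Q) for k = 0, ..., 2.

We work with the vertex ordering a < b < c < d < e < f < g < h < i. The simplices of K, each written with vertices in increasing order, are:

  0-simplices (9): a, b, c, d, e, f, g, h, i
  1-simplices (27): ac, ad, ae, af, ag, ah, bc, bd, be, bf, bg, bh, cd, cf, cg, ci, de, dh, di, ef, eg, ei, fh, fi, gh, gi, hi
  2-simplices (18): acf, acg, ade, adh, aef, agh, bcd, bcf, bde, beg, bfh, bgh, cdi, cgi, dhi, efi, egi, fhi

giving chain groups C_0 ≅ Z^9, C_1 ≅ Z^27, C_2 ≅ Z^18.

The boundary map ∂_1: C_1 → C_0 sends each edge [p,q] (with p < q) to q − p. For instance
  ∂di = i − d.
The 9×27 boundary matrix has rank 8 and Smith normal form diag(1,1,1,1,1,1,1,1).

Boundary ∂_2: C_2 → C_1 acts by ∂[p,q,r] = [q,r] − [p,r] + [p,q]. For instance
  ∂acf = cf − af + ac,
  ∂acg = cg − ag + ac.
This gives a 27×18 integer matrix of rank 17; reducing to Smith normal form yields diagonal entries (1,1,1,1,1,1,1,1,1,1,1,1,1,1,1,1,1).

From H_k ≅ ker(∂_k) / im(∂_{k+1}) we obtain:

  H_0: rank C_0 − rank ∂_1 = 9 − 8 = 1, and the invariant factors of ∂_1 are all 1, so H_0 = Z.
  H_1: rank ker ∂_1 − rank ∂_2 = (27 − 8) − 17 = 2, and the invariant factors of ∂_2 are all 1, so H_1 = Z^2.
  H_2: rank ker ∂_2 − rank ∂_3 = (18 − 17) − 0 = 1, and there is no ∂_3, so H_2 = Z.

(K is a triangulation of the torus T^2.)

Hence the Betti numbers are b_0 = 1, b_1 = 2, b_2 = 1.

b_0 = 1, b_1 = 2, b_2 = 1.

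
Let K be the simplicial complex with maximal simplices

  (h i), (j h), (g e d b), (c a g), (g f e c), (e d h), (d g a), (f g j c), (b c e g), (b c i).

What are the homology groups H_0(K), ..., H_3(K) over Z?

Take the total order a < b < c < d < e < f < g < h < i < j on the vertex set. Then K (dimension 3) consists of the simplices:

  0-simplices (10): a, b, c, d, e, f, g, h, i, j
  1-simplices (24): ac, ad, ag, bc, bd, be, bg, bi, ce, cf, cg, ci, cj, de, dg, dh, ef, eg, eh, fg, fj, gj, hi, hj
  2-simplices (17): acg, adg, bce, bcg, bci, bde, bdg, beg, cef, ceg, cfg, cfj, cgj, deg, deh, efg, fgj
  3-simplices (4): bceg, bdeg, cefg, cfgj

Hence C_0 ≅ Z^10, C_1 ≅ Z^24, C_2 ≅ Z^17, C_3 ≅ Z^4.

∂_1: C_1 → C_0 maps an edge to its endpoints' difference, ∂[p,q] = q − p. For instance
  ∂de = e − d.
This gives a 10×24 integer matrix of rank 9; reducing to Smith normal form yields diagonal entries (1,1,1,1,1,1,1,1,1).

∂_2: C_2 → C_1 maps a triangle to the signed sum of its edges. For instance
  ∂bde = de − be + bd,
  ∂ceg = eg − cg + ce.
The 24×17 boundary matrix has rank 13 and Smith normal form diag(1,1,1,1,1,1,1,1,1,1,1,1,1).

The boundary map ∂_3: C_3 → C_2 sends each 3-simplex σ to the alternating sum Σ_i (−1)^i (σ with its i-th vertex removed). For instance
  ∂cefg = efg − cfg + ceg − cef,
  ∂cfgj = fgj − cgj + cfj − cfg.
The resulting 17×4 matrix has rank 4, and its Smith normal form has invariant factors (1,1,1,1).

Now H_k = ker ∂_k / im ∂_{k+1}, so:

  H_0: rank C_0 − rank ∂_1 = 10 − 9 = 1, and the invariant factors of ∂_1 are all 1, so H_0 ≅ Z.
  H_1: rank ker ∂_1 − rank ∂_2 = (24 − 9) − 13 = 2, and the invariant factors of ∂_2 are all 1, so H_1 ≅ Z^2.
  H_2: rank ker ∂_2 − rank ∂_3 = (17 − 13) − 4 = 0, and the invariant factors of ∂_3 are all 1, so H_2 ≅ 0.
  H_3: rank ker ∂_3 − rank ∂_4 = (4 − 4) − 0 = 0, and there is no ∂_4, so H_3 ≅ 0.

H_0 = Z,  H_1 = Z^2,  H_2 = 0,  H_3 = 0.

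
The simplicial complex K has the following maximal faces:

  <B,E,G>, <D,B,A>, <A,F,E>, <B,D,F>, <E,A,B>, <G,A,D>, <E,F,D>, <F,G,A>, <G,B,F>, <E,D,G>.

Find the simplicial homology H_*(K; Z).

H_0 = Z,  H_1 = Z/2Z,  H_2 = 0.

Order the vertices as A < B < D < E < F < G. Listing each simplex with vertices in this order, K has dimension 2 with simplices:

  0-simplices (6): A, B, D, E, F, G
  1-simplices (15): AB, AD, AE, AF, AG, BD, BE, BF, BG, DE, DF, DG, EF, EG, FG
  2-simplices (10): ABD, ABE, ADG, AEF, AFG, BDF, BEG, BFG, DEF, DEG

so the chain groups are C_0 ≅ Z^6, C_1 ≅ Z^15, C_2 ≅ Z^10.

Boundary ∂_1: C_1 → C_0 is given by ∂[p,q] = [q] − [p]. For instance
  ∂EG = G − E.
As a 6×15 matrix over Z this has rank 5, with invariant factors (1,1,1,1,1).

Boundary ∂_2: C_2 → C_1 acts by ∂[p,q,r] = [q,r] − [p,r] + [p,q]. For instance
  ∂BFG = FG − BG + BF,
  ∂AEF = EF − AF + AE.
This gives a 15×10 integer matrix of rank 10; reducing to Smith normal form yields diagonal entries (1,1,1,1,1,1,1,1,1,2).

From H_k ≅ ker(∂_k) / im(∂_{k+1}) we obtain:

  H_0: rank C_0 − rank ∂_1 = 6 − 5 = 1, and the invariant factors of ∂_1 are all 1, so H_0 = Z.
  H_1: rank ker ∂_1 − rank ∂_2 = (15 − 5) − 10 = 0, and ∂_2 has invariant factor 2 > 1, so H_1 = Z/2Z.
  H_2: rank ker ∂_2 − rank ∂_3 = (10 − 10) − 0 = 0, and there is no ∂_3, so H_2 = 0.

(K is a triangulation of the real projective plane RP^2.)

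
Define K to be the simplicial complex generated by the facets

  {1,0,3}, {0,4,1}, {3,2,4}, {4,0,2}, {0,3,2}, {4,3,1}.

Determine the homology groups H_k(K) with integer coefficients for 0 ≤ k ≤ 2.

H_0 ≅ Z,  H_1 = 0,  H_2 ≅ Z.

Fix the vertex order 0 < 1 < 2 < 3 < 4 and write every simplex with vertices in increasing order. Then dim K = 2 and the simplices of K are:

  0-simplices (5): [0], [1], [2], [3], [4]
  1-simplices (9): [0,1], [0,2], [0,3], [0,4], [1,3], [1,4], [2,3], [2,4], [3,4]
  2-simplices (6): [0,1,3], [0,1,4], [0,2,3], [0,2,4], [1,3,4], [2,3,4]

Hence C_0 ≅ Z^5, C_1 ≅ Z^9, C_2 ≅ Z^6.

The boundary map ∂_1: C_1 → C_0 sends each edge [p,q] (with p < q) to q − p. For instance
  ∂[2,4] = [4] − [2].
As a 5×9 matrix over Z this has rank 4, with invariant factors (1,1,1,1).

Boundary ∂_2: C_2 → C_1 sends each 2-simplex [p,q,r] to [q,r] − [p,r] + [p,q]. For instance
  ∂[0,1,3] = [1,3] − [0,3] + [0,1],
  ∂[2,3,4] = [3,4] − [2,4] + [2,3].
This gives a 9×6 integer matrix of rank 5; reducing to Smith normal form yields diagonal entries (1,1,1,1,1).

Computing H_k = (kernel of ∂_k) / (image of ∂_{k+1}):

  H_0: rank C_0 − rank ∂_1 = 5 − 4 = 1, and the invariant factors of ∂_1 are all 1, so H_0 = Z.
  H_1: rank ker ∂_1 − rank ∂_2 = (9 − 4) − 5 = 0, and the invariant factors of ∂_2 are all 1, so H_1 = 0.
  H_2: rank ker ∂_2 − rank ∂_3 = (6 − 5) − 0 = 1, and there is no ∂_3, so H_2 = Z.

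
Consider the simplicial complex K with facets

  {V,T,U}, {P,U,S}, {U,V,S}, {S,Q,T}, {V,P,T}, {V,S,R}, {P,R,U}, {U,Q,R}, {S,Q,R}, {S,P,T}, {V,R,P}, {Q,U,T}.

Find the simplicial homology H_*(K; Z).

H_0 ≅ Z,  H_1 ≅ Z/2Z,  H_2 = 0.

Take the total order P < Q < R < S < T < U < V on the vertex set. Then K (dimension 2) consists of the simplices:

  0-simplices (7): P, Q, R, S, T, U, V
  1-simplices (18): PR, PS, PT, PU, PV, QR, QS, QT, QU, RS, RU, RV, ST, SU, SV, TU, TV, UV
  2-simplices (12): PRU, PRV, PST, PSU, PTV, QRS, QRU, QST, QTU, RSV, SUV, TUV

so the chain groups are C_0 ≅ Z^7, C_1 ≅ Z^18, C_2 ≅ Z^12.

Boundary ∂_1: C_1 → C_0 is given by ∂[p,q] = [q] − [p]. For instance
  ∂RV = V − R.
This gives a 7×18 integer matrix of rank 6; reducing to Smith normal form yields diagonal entries (1,1,1,1,1,1).

The boundary map ∂_2: C_2 → C_1 maps a triangle to the signed sum of its edges. For instance
  ∂QRU = RU − QU + QR,
  ∂SUV = UV − SV + SU.
As a 18×12 matrix over Z this has rank 12, with invariant factors (1,1,1,1,1,1,1,1,1,1,1,2).

Reading off H_k = ker ∂_k / im ∂_{k+1}:

  H_0: rank C_0 − rank ∂_1 = 7 − 6 = 1, and the invariant factors of ∂_1 are all 1, so H_0 = Z.
  H_1: rank ker ∂_1 − rank ∂_2 = (18 − 6) − 12 = 0, and ∂_2 has invariant factor 2 > 1, so H_1 = Z/2Z.
  H_2: rank ker ∂_2 − rank ∂_3 = (12 − 12) − 0 = 0, and there is no ∂_3, so H_2 = 0.

As a check, the Euler characteristic is 7 − 18 + 12 = 1, which agrees with 1 − 0 + 0 = 1.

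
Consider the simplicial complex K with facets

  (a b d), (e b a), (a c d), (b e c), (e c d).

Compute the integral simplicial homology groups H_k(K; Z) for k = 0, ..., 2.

H_0 = Z,  H_1 = Z,  H_2 = 0.

We work with the vertex ordering a < b < c < d < e. The simplices of K, each written with vertices in increasing order, are:

  0-simplices (5): a, b, c, d, e
  1-simplices (10): ab, ac, ad, ae, bc, bd, be, cd, ce, de
  2-simplices (5): abd, abe, acd, bce, cde

giving chain groups C_0 ≅ Z^5, C_1 ≅ Z^10, C_2 ≅ Z^5.

Boundary ∂_1: C_1 → C_0 sends each edge [p,q] (with p < q) to q − p. For instance
  ∂de = e − d.
This gives a 5×10 integer matrix of rank 4; reducing to Smith normal form yields diagonal entries (1,1,1,1).

Boundary ∂_2: C_2 → C_1 maps a triangle to the signed sum of its edges. For instance
  ∂acd = cd − ad + ac,
  ∂abd = bd − ad + ab.
This gives a 10×5 integer matrix of rank 5; reducing to Smith normal form yields diagonal entries (1,1,1,1,1).

Computing H_k = (kernel of ∂_k) / (image of ∂_{k+1}):

  H_0: rank C_0 − rank ∂_1 = 5 − 4 = 1, and the invariant factors of ∂_1 are all 1, so H_0 = Z.
  H_1: rank ker ∂_1 − rank ∂_2 = (10 − 4) − 5 = 1, and the invariant factors of ∂_2 are all 1, so H_1 = Z.
  H_2: rank ker ∂_2 − rank ∂_3 = (5 − 5) − 0 = 0, and there is no ∂_3, so H_2 = 0.

As a check, the Euler characteristic is 5 − 10 + 5 = 0, which agrees with 1 − 1 + 0 = 0.
(K is a triangulation of the Möbius band.)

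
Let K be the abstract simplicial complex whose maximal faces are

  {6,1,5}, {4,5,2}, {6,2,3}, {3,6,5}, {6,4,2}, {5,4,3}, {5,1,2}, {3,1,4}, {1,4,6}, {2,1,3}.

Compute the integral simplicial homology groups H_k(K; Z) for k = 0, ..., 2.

Order the vertices as 1 < 2 < 3 < 4 < 5 < 6. Listing each simplex with vertices in this order, K has dimension 2 with simplices:

  0-simplices (6): [1], [2], [3], [4], [5], [6]
  1-simplices (15): [1,2], [1,3], [1,4], [1,5], [1,6], [2,3], [2,4], [2,5], [2,6], [3,4], [3,5], [3,6], [4,5], [4,6], [5,6]
  2-simplices (10): [1,2,3], [1,2,5], [1,3,4], [1,4,6], [1,5,6], [2,3,6], [2,4,5], [2,4,6], [3,4,5], [3,5,6]

Hence C_0 ≅ Z^6, C_1 ≅ Z^15, C_2 ≅ Z^10.

Boundary ∂_1: C_1 → C_0 maps an edge to its endpoints' difference, ∂[p,q] = q − p.
The 6×15 boundary matrix has rank 5 and Smith normal form diag(1,1,1,1,1).

Boundary ∂_2: C_2 → C_1 sends each 2-simplex [p,q,r] to [q,r] − [p,r] + [p,q]. For instance
  ∂[2,3,6] = [3,6] − [2,6] + [2,3],
  ∂[3,5,6] = [5,6] − [3,6] + [3,5].
This gives a 15×10 integer matrix of rank 10; reducing to Smith normal form yields diagonal entries (1,1,1,1,1,1,1,1,1,2).

From H_k ≅ ker(∂_k) / im(∂_{k+1}) we obtain:

  H_0: rank C_0 − rank ∂_1 = 6 − 5 = 1, and the invariant factors of ∂_1 are all 1, so H_0 ≅ Z.
  H_1: rank ker ∂_1 − rank ∂_2 = (15 − 5) − 10 = 0, and ∂_2 has invariant factor 2 > 1, so H_1 ≅ Z/2Z.
  H_2: rank ker ∂_2 − rank ∂_3 = (10 − 10) − 0 = 0, and there is no ∂_3, so H_2 ≅ 0.

As a check, the Euler characteristic is 6 − 15 + 10 = 1, which agrees with 1 − 0 + 0 = 1.

H_0 = Z,  H_1 = Z/2Z,  H_2 = 0.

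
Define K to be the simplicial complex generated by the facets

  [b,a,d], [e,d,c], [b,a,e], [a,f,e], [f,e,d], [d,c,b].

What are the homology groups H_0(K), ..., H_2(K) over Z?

H_0 = Z,  H_1 = Z,  H_2 = 0.

Fix the vertex order a < b < c < d < e < f and write every simplex with vertices in increasing order. Then dim K = 2 and the simplices of K are:

  0-simplices (6): a, b, c, d, e, f
  1-simplices (12): ab, ad, ae, af, bc, bd, be, cd, ce, de, df, ef
  2-simplices (6): abd, abe, aef, bcd, cde, def

Hence C_0 ≅ Z^6, C_1 ≅ Z^12, C_2 ≅ Z^6.

∂_1: C_1 → C_0 sends each edge [p,q] (with p < q) to q − p. For instance
  ∂cd = d − c.
As a 6×12 matrix over Z this has rank 5, with invariant factors (1,1,1,1,1).

The boundary map ∂_2: C_2 → C_1 sends each 2-simplex [p,q,r] to [q,r] − [p,r] + [p,q]. For instance
  ∂bcd = cd − bd + bc,
  ∂cde = de − ce + cd.
The 12×6 boundary matrix has rank 6 and Smith normal form diag(1,1,1,1,1,1).

From H_k ≅ ker(∂_k) / im(∂_{k+1}) we obtain:

  H_0: rank C_0 − rank ∂_1 = 6 − 5 = 1, and the invariant factors of ∂_1 are all 1, so H_0 = Z.
  H_1: rank ker ∂_1 − rank ∂_2 = (12 − 5) − 6 = 1, and the invariant factors of ∂_2 are all 1, so H_1 = Z.
  H_2: rank ker ∂_2 − rank ∂_3 = (6 − 6) − 0 = 0, and there is no ∂_3, so H_2 = 0.

As a check, the Euler characteristic is 6 − 12 + 6 = 0, which agrees with 1 − 1 + 0 = 0.
(K is a triangulation of the cylinder S^1 x I.)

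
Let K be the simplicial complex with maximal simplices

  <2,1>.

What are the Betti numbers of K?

b_0 = 1, b_1 = 0.

We work with the vertex ordering 1 < 2. The simplices of K, each written with vertices in increasing order, are:

  0-simplices (2): [1], [2]
  1-simplices (1): [1,2]

giving chain groups C_0 ≅ Z^2, C_1 ≅ Z^1.

The boundary map ∂_1: C_1 → C_0 maps an edge to its endpoints' difference, ∂[p,q] = q − p. For instance
  ∂[1,2] = [2] − [1].
The resulting 2×1 matrix has rank 1, and its Smith normal form has invariant factors (1).

Reading off H_k = ker ∂_k / im ∂_{k+1}:

  H_0: rank C_0 − rank ∂_1 = 2 − 1 = 1, and the invariant factors of ∂_1 are all 1, so H_0 = Z.
  H_1: rank ker ∂_1 − rank ∂_2 = (1 − 1) − 0 = 0, and there is no ∂_2, so H_1 = 0.

(K is a triangulation of the 1-simplex.)

Hence the Betti numbers are b_0 = 1, b_1 = 0.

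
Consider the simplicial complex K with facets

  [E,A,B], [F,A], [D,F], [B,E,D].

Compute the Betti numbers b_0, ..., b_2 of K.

b_0 = 1, b_1 = 1, b_2 = 0.

We work with the vertex ordering A < B < D < E < F. The simplices of K, each written with vertices in increasing order, are:

  0-simplices (5): A, B, D, E, F
  1-simplices (7): AB, AE, AF, BD, BE, DE, DF
  2-simplices (2): ABE, BDE

giving chain groups C_0 ≅ Z^5, C_1 ≅ Z^7, C_2 ≅ Z^2.

∂_1: C_1 → C_0 is given by ∂[p,q] = [q] − [p]. For instance
  ∂BE = E − B.
As a 5×7 matrix over Z this has rank 4, with invariant factors (1,1,1,1).

The boundary map ∂_2: C_2 → C_1 sends each 2-simplex [p,q,r] to [q,r] − [p,r] + [p,q]. For instance
  ∂BDE = DE − BE + BD,
  ∂ABE = BE − AE + AB.
As a 7×2 matrix over Z this has rank 2, with invariant factors (1,1).

From H_k ≅ ker(∂_k) / im(∂_{k+1}) we obtain:

  H_0: rank C_0 − rank ∂_1 = 5 − 4 = 1, and the invariant factors of ∂_1 are all 1, so H_0 = Z.
  H_1: rank ker ∂_1 − rank ∂_2 = (7 − 4) − 2 = 1, and the invariant factors of ∂_2 are all 1, so H_1 = Z.
  H_2: rank ker ∂_2 − rank ∂_3 = (2 − 2) − 0 = 0, and there is no ∂_3, so H_2 = 0.

As a check, the Euler characteristic is 5 − 7 + 2 = 0, which agrees with 1 − 1 + 0 = 0.

Hence the Betti numbers are b_0 = 1, b_1 = 1, b_2 = 0.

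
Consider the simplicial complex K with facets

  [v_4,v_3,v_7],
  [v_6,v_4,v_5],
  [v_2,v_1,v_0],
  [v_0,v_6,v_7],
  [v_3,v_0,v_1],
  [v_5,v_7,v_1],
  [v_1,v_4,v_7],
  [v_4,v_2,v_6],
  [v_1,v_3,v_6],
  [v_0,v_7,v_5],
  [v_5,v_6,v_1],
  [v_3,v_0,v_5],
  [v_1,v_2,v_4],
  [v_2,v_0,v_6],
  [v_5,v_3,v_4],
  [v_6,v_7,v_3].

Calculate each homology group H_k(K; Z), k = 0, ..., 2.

H_0 = Z,  H_1 = Z^2,  H_2 = Z.

We work with the vertex ordering v_0 < v_1 < v_2 < v_3 < v_4 < v_5 < v_6 < v_7. The simplices of K, each written with vertices in increasing order, are:

  0-simplices (8): [v_0], [v_1], [v_2], [v_3], [v_4], [v_5], [v_6], [v_7]
  1-simplices (24): (24 of them)
  2-simplices (16): (16 of them)

giving chain groups C_0 ≅ Z^8, C_1 ≅ Z^24, C_2 ≅ Z^16.

∂_1: C_1 → C_0 maps an edge to its endpoints' difference, ∂[p,q] = q − p.
The resulting 8×24 matrix has rank 7, and its Smith normal form has invariant factors (1,1,1,1,1,1,1).

Boundary ∂_2: C_2 → C_1 acts by ∂[p,q,r] = [q,r] − [p,r] + [p,q]. For instance
  ∂[v_3,v_6,v_7] = [v_6,v_7] − [v_3,v_7] + [v_3,v_6],
  ∂[v_1,v_2,v_4] = [v_2,v_4] − [v_1,v_4] + [v_1,v_2].
As a 24×16 matrix over Z this has rank 15, with invariant factors (1,1,1,1,1,1,1,1,1,1,1,1,1,1,1).

Computing H_k = (kernel of ∂_k) / (image of ∂_{k+1}):

  H_0: rank C_0 − rank ∂_1 = 8 − 7 = 1, and the invariant factors of ∂_1 are all 1, so H_0 = Z.
  H_1: rank ker ∂_1 − rank ∂_2 = (24 − 7) − 15 = 2, and the invariant factors of ∂_2 are all 1, so H_1 = Z^2.
  H_2: rank ker ∂_2 − rank ∂_3 = (16 − 15) − 0 = 1, and there is no ∂_3, so H_2 = Z.

(K is a triangulation of the torus T^2.)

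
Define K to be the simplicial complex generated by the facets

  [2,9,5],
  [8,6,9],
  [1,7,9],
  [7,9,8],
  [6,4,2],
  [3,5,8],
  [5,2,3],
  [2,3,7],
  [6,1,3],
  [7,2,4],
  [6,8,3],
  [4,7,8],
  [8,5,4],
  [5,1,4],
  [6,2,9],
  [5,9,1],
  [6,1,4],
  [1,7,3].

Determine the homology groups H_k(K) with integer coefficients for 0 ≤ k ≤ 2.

We work with the vertex ordering 1 < 2 < 3 < 4 < 5 < 6 < 7 < 8 < 9. The simplices of K, each written with vertices in increasing order, are:

  0-simplices (9): [1], [2], [3], [4], [5], [6], [7], [8], [9]
  1-simplices (27): (27 of them)
  2-simplices (18): [1,3,6], [1,3,7], [1,4,5], [1,4,6], [1,5,9], [1,7,9], [2,3,5], [2,3,7], [2,4,6], [2,4,7], [2,5,9], [2,6,9], [3,5,8], [3,6,8], [4,5,8], [4,7,8], [6,8,9], [7,8,9]

Hence C_0 ≅ Z^9, C_1 ≅ Z^27, C_2 ≅ Z^18.

The boundary map ∂_1: C_1 → C_0 sends each edge [p,q] (with p < q) to q − p.
This gives a 9×27 integer matrix of rank 8; reducing to Smith normal form yields diagonal entries (1,1,1,1,1,1,1,1).

Boundary ∂_2: C_2 → C_1 maps a triangle to the signed sum of its edges. For instance
  ∂[1,3,6] = [3,6] − [1,6] + [1,3],
  ∂[4,7,8] = [7,8] − [4,8] + [4,7].
As a 27×18 matrix over Z this has rank 17, with invariant factors (1,1,1,1,1,1,1,1,1,1,1,1,1,1,1,1,1).

Reading off H_k = ker ∂_k / im ∂_{k+1}:

  H_0: rank C_0 − rank ∂_1 = 9 − 8 = 1, and the invariant factors of ∂_1 are all 1, so H_0 = Z.
  H_1: rank ker ∂_1 − rank ∂_2 = (27 − 8) − 17 = 2, and the invariant factors of ∂_2 are all 1, so H_1 = Z^2.
  H_2: rank ker ∂_2 − rank ∂_3 = (18 − 17) − 0 = 1, and there is no ∂_3, so H_2 = Z.

H_0 = Z,  H_1 = Z^2,  H_2 = Z.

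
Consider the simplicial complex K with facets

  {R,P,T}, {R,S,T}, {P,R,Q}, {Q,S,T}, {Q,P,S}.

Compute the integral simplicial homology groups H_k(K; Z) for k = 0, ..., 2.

H_0 = Z,  H_1 = Z,  H_2 = 0.

We work with the vertex ordering P < Q < R < S < T. The simplices of K, each written with vertices in increasing order, are:

  0-simplices (5): P, Q, R, S, T
  1-simplices (10): PQ, PR, PS, PT, QR, QS, QT, RS, RT, ST
  2-simplices (5): PQR, PQS, PRT, QST, RST

so the chain groups are C_0 ≅ Z^5, C_1 ≅ Z^10, C_2 ≅ Z^5.

∂_1: C_1 → C_0 is given by ∂[p,q] = [q] − [p]. For instance
  ∂PQ = Q − P.
This gives a 5×10 integer matrix of rank 4; reducing to Smith normal form yields diagonal entries (1,1,1,1).

Boundary ∂_2: C_2 → C_1 maps a triangle to the signed sum of its edges. For instance
  ∂RST = ST − RT + RS,
  ∂PQR = QR − PR + PQ.
The 10×5 boundary matrix has rank 5 and Smith normal form diag(1,1,1,1,1).

From H_k ≅ ker(∂_k) / im(∂_{k+1}) we obtain:

  H_0: rank C_0 − rank ∂_1 = 5 − 4 = 1, and the invariant factors of ∂_1 are all 1, so H_0 ≅ Z.
  H_1: rank ker ∂_1 − rank ∂_2 = (10 − 4) − 5 = 1, and the invariant factors of ∂_2 are all 1, so H_1 ≅ Z.
  H_2: rank ker ∂_2 − rank ∂_3 = (5 − 5) − 0 = 0, and there is no ∂_3, so H_2 ≅ 0.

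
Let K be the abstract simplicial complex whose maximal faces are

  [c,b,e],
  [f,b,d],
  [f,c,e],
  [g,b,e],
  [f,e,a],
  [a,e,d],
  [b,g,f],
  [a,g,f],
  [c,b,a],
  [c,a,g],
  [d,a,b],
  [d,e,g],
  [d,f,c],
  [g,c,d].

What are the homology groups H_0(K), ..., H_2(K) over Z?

Fix the vertex order a < b < c < d < e < f < g and write every simplex with vertices in increasing order. Then dim K = 2 and the simplices of K are:

  0-simplices (7): a, b, c, d, e, f, g
  1-simplices (21): ab, ac, ad, ae, af, ag, bc, bd, be, bf, bg, cd, ce, cf, cg, de, df, dg, ef, eg, fg
  2-simplices (14): abc, abd, acg, ade, aef, afg, bce, bdf, beg, bfg, cdf, cdg, cef, deg

giving chain groups C_0 ≅ Z^7, C_1 ≅ Z^21, C_2 ≅ Z^14.

∂_1: C_1 → C_0 sends each edge [p,q] (with p < q) to q − p. For instance
  ∂eg = g − e.
As a 7×21 matrix over Z this has rank 6, with invariant factors (1,1,1,1,1,1).

∂_2: C_2 → C_1 maps a triangle to the signed sum of its edges. For instance
  ∂cef = ef − cf + ce,
  ∂aef = ef − af + ae.
The 21×14 boundary matrix has rank 13 and Smith normal form diag(1,1,1,1,1,1,1,1,1,1,1,1,1).

Now H_k = ker ∂_k / im ∂_{k+1}, so:

  H_0: rank C_0 − rank ∂_1 = 7 − 6 = 1, and the invariant factors of ∂_1 are all 1, so H_0 = Z.
  H_1: rank ker ∂_1 − rank ∂_2 = (21 − 6) − 13 = 2, and the invariant factors of ∂_2 are all 1, so H_1 = Z^2.
  H_2: rank ker ∂_2 − rank ∂_3 = (14 − 13) − 0 = 1, and there is no ∂_3, so H_2 = Z.

(K is a triangulation of the torus T^2.)

H_0 = Z,  H_1 = Z^2,  H_2 = Z.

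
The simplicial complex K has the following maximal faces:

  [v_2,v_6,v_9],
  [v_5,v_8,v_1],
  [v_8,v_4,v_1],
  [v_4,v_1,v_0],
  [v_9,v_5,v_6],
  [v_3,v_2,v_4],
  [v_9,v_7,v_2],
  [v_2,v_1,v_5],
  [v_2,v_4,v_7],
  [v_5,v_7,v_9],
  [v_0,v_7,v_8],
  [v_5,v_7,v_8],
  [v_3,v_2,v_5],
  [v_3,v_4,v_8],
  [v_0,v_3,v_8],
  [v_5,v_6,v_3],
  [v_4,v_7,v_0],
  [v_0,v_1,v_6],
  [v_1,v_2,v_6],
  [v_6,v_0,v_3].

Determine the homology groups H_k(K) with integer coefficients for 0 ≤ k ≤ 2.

H_0 ≅ Z,  H_1 ≅ Z ⊕ Z/2,  H_2 = 0.

Fix the vertex order v_0 < v_1 < v_2 < v_3 < v_4 < v_5 < v_6 < v_7 < v_8 < v_9 and write every simplex with vertices in increasing order. Then dim K = 2 and the simplices of K are:

  0-simplices (10): [v_0], [v_1], [v_2], [v_3], [v_4], [v_5], [v_6], [v_7], [v_8], [v_9]
  1-simplices (30): (30 of them)
  2-simplices (20): (20 of them)

giving chain groups C_0 ≅ Z^10, C_1 ≅ Z^30, C_2 ≅ Z^20.

The boundary map ∂_1: C_1 → C_0 sends each edge [p,q] (with p < q) to q − p. For instance
  ∂[v_5,v_6] = [v_6] − [v_5].
This gives a 10×30 integer matrix of rank 9; reducing to Smith normal form yields diagonal entries (1,1,1,1,1,1,1,1,1).

∂_2: C_2 → C_1 acts by ∂[p,q,r] = [q,r] − [p,r] + [p,q]. For instance
  ∂[v_0,v_3,v_6] = [v_3,v_6] − [v_0,v_6] + [v_0,v_3],
  ∂[v_1,v_5,v_8] = [v_5,v_8] − [v_1,v_8] + [v_1,v_5].
The 30×20 boundary matrix has rank 20 and Smith normal form diag(1,1,1,1,1,1,1,1,1,1,1,1,1,1,1,1,1,1,1,2).

Computing H_k = (kernel of ∂_k) / (image of ∂_{k+1}):

  H_0: rank C_0 − rank ∂_1 = 10 − 9 = 1, and the invariant factors of ∂_1 are all 1, so H_0 = Z.
  H_1: rank ker ∂_1 − rank ∂_2 = (30 − 9) − 20 = 1, and ∂_2 has invariant factor 2 > 1, so H_1 = Z ⊕ Z/2.
  H_2: rank ker ∂_2 − rank ∂_3 = (20 − 20) − 0 = 0, and there is no ∂_3, so H_2 = 0.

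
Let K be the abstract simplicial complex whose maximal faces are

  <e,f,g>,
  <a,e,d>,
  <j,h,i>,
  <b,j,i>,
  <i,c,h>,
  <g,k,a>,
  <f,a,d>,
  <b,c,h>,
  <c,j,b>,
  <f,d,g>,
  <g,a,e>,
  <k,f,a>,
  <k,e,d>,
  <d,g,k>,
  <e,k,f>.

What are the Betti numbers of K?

Order the vertices as a < b < c < d < e < f < g < h < i < j < k. Listing each simplex with vertices in this order, K has dimension 2 with simplices:

  0-simplices (11): a, b, c, d, e, f, g, h, i, j, k
  1-simplices (25): ad, ae, af, ag, ak, bc, bh, bi, bj, ch, ci, cj, de, df, dg, dk, ef, eg, ek, fg, fk, gk, hi, hj, ij
  2-simplices (15): ade, adf, aeg, afk, agk, bch, bcj, bij, chi, dek, dfg, dgk, efg, efk, hij

so the chain groups are C_0 ≅ Z^11, C_1 ≅ Z^25, C_2 ≅ Z^15.

∂_1: C_1 → C_0 sends each edge [p,q] (with p < q) to q − p. For instance
  ∂ci = i − c.
As a 11×25 matrix over Z this has rank 9, with invariant factors (1,1,1,1,1,1,1,1,1).

∂_2: C_2 → C_1 sends each 2-simplex [p,q,r] to [q,r] − [p,r] + [p,q]. For instance
  ∂afk = fk − ak + af,
  ∂efg = fg − eg + ef.
This gives a 25×15 integer matrix of rank 15; reducing to Smith normal form yields diagonal entries (1,1,1,1,1,1,1,1,1,1,1,1,1,1,2).

Reading off H_k = ker ∂_k / im ∂_{k+1}:

  H_0: rank C_0 − rank ∂_1 = 11 − 9 = 2, and the invariant factors of ∂_1 are all 1, so H_0 = Z^2.
  H_1: rank ker ∂_1 − rank ∂_2 = (25 − 9) − 15 = 1, and ∂_2 has invariant factor 2 > 1, so H_1 = Z ⊕ Z/2.
  H_2: rank ker ∂_2 − rank ∂_3 = (15 − 15) − 0 = 0, and there is no ∂_3, so H_2 = 0.

As a check, the Euler characteristic is 11 − 25 + 15 = 1, which agrees with 2 − 1 + 0 = 1.
(K is a triangulation of the disjoint union of the Möbius band and the real projective plane RP^2.)

Hence the Betti numbers are b_0 = 2, b_1 = 1, b_2 = 0.

b_0 = 2, b_1 = 1, b_2 = 0.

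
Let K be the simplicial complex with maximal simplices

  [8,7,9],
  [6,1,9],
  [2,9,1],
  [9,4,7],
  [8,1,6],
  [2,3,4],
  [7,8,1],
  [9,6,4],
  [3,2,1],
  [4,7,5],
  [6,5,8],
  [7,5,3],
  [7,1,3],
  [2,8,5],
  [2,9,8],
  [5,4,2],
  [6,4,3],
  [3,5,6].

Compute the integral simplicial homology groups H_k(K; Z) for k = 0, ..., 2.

H_0 ≅ Z,  H_1 ≅ Z ⊕ Z_2,  H_2 = 0.

Take the total order 1 < 2 < 3 < 4 < 5 < 6 < 7 < 8 < 9 on the vertex set. Then K (dimension 2) consists of the simplices:

  0-simplices (9): [1], [2], [3], [4], [5], [6], [7], [8], [9]
  1-simplices (27): (27 of them)
  2-simplices (18): [1,2,3], [1,2,9], [1,3,7], [1,6,8], [1,6,9], [1,7,8], [2,3,4], [2,4,5], [2,5,8], [2,8,9], [3,4,6], [3,5,6], [3,5,7], [4,5,7], [4,6,9], [4,7,9], [5,6,8], [7,8,9]

so the chain groups are C_0 ≅ Z^9, C_1 ≅ Z^27, C_2 ≅ Z^18.

Boundary ∂_1: C_1 → C_0 sends each edge [p,q] (with p < q) to q − p.
This gives a 9×27 integer matrix of rank 8; reducing to Smith normal form yields diagonal entries (1,1,1,1,1,1,1,1).

Boundary ∂_2: C_2 → C_1 maps a triangle to the signed sum of its edges. For instance
  ∂[1,2,3] = [2,3] − [1,3] + [1,2],
  ∂[1,7,8] = [7,8] − [1,8] + [1,7].
As a 27×18 matrix over Z this has rank 18, with invariant factors (1,1,1,1,1,1,1,1,1,1,1,1,1,1,1,1,1,2).

Computing H_k = (kernel of ∂_k) / (image of ∂_{k+1}):

  H_0: rank C_0 − rank ∂_1 = 9 − 8 = 1, and the invariant factors of ∂_1 are all 1, so H_0 ≅ Z.
  H_1: rank ker ∂_1 − rank ∂_2 = (27 − 8) − 18 = 1, and ∂_2 has invariant factor 2 > 1, so H_1 ≅ Z ⊕ Z_2.
  H_2: rank ker ∂_2 − rank ∂_3 = (18 − 18) − 0 = 0, and there is no ∂_3, so H_2 ≅ 0.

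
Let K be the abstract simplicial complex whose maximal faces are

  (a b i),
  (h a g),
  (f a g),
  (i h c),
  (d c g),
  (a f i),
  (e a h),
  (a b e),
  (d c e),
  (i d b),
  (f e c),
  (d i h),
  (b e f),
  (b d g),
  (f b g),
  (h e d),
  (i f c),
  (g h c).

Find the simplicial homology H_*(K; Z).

We work with the vertex ordering a < b < c < d < e < f < g < h < i. The simplices of K, each written with vertices in increasing order, are:

  0-simplices (9): a, b, c, d, e, f, g, h, i
  1-simplices (27): ab, ae, af, ag, ah, ai, bd, be, bf, bg, bi, cd, ce, cf, cg, ch, ci, de, dg, dh, di, ef, eh, fg, fi, gh, hi
  2-simplices (18): abe, abi, aeh, afg, afi, agh, bdg, bdi, bef, bfg, cde, cdg, cef, cfi, cgh, chi, deh, dhi

Hence C_0 ≅ Z^9, C_1 ≅ Z^27, C_2 ≅ Z^18.

Boundary ∂_1: C_1 → C_0 sends each edge [p,q] (with p < q) to q − p.
This gives a 9×27 integer matrix of rank 8; reducing to Smith normal form yields diagonal entries (1,1,1,1,1,1,1,1).

∂_2: C_2 → C_1 maps a triangle to the signed sum of its edges. For instance
  ∂bfg = fg − bg + bf,
  ∂bef = ef − bf + be.
The 27×18 boundary matrix has rank 18 and Smith normal form diag(1,1,1,1,1,1,1,1,1,1,1,1,1,1,1,1,1,2).

Computing H_k = (kernel of ∂_k) / (image of ∂_{k+1}):

  H_0: rank C_0 − rank ∂_1 = 9 − 8 = 1, and the invariant factors of ∂_1 are all 1, so H_0 ≅ Z.
  H_1: rank ker ∂_1 − rank ∂_2 = (27 − 8) − 18 = 1, and ∂_2 has invariant factor 2 > 1, so H_1 ≅ Z ⊕ Z/2.
  H_2: rank ker ∂_2 − rank ∂_3 = (18 − 18) − 0 = 0, and there is no ∂_3, so H_2 ≅ 0.

H_0 ≅ Z,  H_1 ≅ Z ⊕ Z/2,  H_2 = 0.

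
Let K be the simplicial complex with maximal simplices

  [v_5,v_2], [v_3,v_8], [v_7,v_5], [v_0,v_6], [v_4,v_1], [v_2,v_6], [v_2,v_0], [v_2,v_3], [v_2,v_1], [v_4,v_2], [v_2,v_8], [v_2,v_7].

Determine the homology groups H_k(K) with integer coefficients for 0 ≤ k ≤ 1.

H_0 ≅ Z,  H_1 ≅ Z^4.

Order the vertices as v_0 < v_1 < v_2 < v_3 < v_4 < v_5 < v_6 < v_7 < v_8. Listing each simplex with vertices in this order, K has dimension 1 with simplices:

  0-simplices (9): [v_0], [v_1], [v_2], [v_3], [v_4], [v_5], [v_6], [v_7], [v_8]
  1-simplices (12): [v_0,v_2], [v_0,v_6], [v_1,v_2], [v_1,v_4], [v_2,v_3], [v_2,v_4], [v_2,v_5], [v_2,v_6], [v_2,v_7], [v_2,v_8], [v_3,v_8], [v_5,v_7]

so the chain groups are C_0 ≅ Z^9, C_1 ≅ Z^12.

Boundary ∂_1: C_1 → C_0 is given by ∂[p,q] = [q] − [p].
The 9×12 boundary matrix has rank 8 and Smith normal form diag(1,1,1,1,1,1,1,1).

From H_k ≅ ker(∂_k) / im(∂_{k+1}) we obtain:

  H_0: rank C_0 − rank ∂_1 = 9 − 8 = 1, and the invariant factors of ∂_1 are all 1, so H_0 = Z.
  H_1: rank ker ∂_1 − rank ∂_2 = (12 − 8) − 0 = 4, and there is no ∂_2, so H_1 = Z^4.

As a check, the Euler characteristic is 9 − 12 = -3, which agrees with 1 − 4 = -3.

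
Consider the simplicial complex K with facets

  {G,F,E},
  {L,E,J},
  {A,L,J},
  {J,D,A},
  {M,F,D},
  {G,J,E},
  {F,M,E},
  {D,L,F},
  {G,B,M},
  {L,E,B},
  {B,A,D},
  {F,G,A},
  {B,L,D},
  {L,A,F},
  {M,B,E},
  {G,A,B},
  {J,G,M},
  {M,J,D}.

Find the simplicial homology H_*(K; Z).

H_0 = Z,  H_1 = Z ⊕ Z_2,  H_2 = 0.

Order the vertices as A < B < D < E < F < G < J < L < M. Listing each simplex with vertices in this order, K has dimension 2 with simplices:

  0-simplices (9): A, B, D, E, F, G, J, L, M
  1-simplices (27): AB, AD, AF, AG, AJ, AL, BD, BE, BG, BL, BM, DF, DJ, DL, DM, EF, EG, EJ, EL, EM, FG, FL, FM, GJ, GM, JL, JM
  2-simplices (18): ABD, ABG, ADJ, AFG, AFL, AJL, BDL, BEL, BEM, BGM, DFL, DFM, DJM, EFG, EFM, EGJ, EJL, GJM

Hence C_0 ≅ Z^9, C_1 ≅ Z^27, C_2 ≅ Z^18.

The boundary map ∂_1: C_1 → C_0 is given by ∂[p,q] = [q] − [p]. For instance
  ∂EL = L − E.
The resulting 9×27 matrix has rank 8, and its Smith normal form has invariant factors (1,1,1,1,1,1,1,1).

The boundary map ∂_2: C_2 → C_1 acts by ∂[p,q,r] = [q,r] − [p,r] + [p,q]. For instance
  ∂DFM = FM − DM + DF,
  ∂EFG = FG − EG + EF.
The 27×18 boundary matrix has rank 18 and Smith normal form diag(1,1,1,1,1,1,1,1,1,1,1,1,1,1,1,1,1,2).

Now H_k = ker ∂_k / im ∂_{k+1}, so:

  H_0: rank C_0 − rank ∂_1 = 9 − 8 = 1, and the invariant factors of ∂_1 are all 1, so H_0 = Z.
  H_1: rank ker ∂_1 − rank ∂_2 = (27 − 8) − 18 = 1, and ∂_2 has invariant factor 2 > 1, so H_1 = Z ⊕ Z_2.
  H_2: rank ker ∂_2 − rank ∂_3 = (18 − 18) − 0 = 0, and there is no ∂_3, so H_2 = 0.

As a check, the Euler characteristic is 9 − 27 + 18 = 0, which agrees with 1 − 1 + 0 = 0.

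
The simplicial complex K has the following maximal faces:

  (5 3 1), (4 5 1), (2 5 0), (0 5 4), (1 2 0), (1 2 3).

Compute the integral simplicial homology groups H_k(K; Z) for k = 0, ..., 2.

Order the vertices as 0 < 1 < 2 < 3 < 4 < 5. Listing each simplex with vertices in this order, K has dimension 2 with simplices:

  0-simplices (6): [0], [1], [2], [3], [4], [5]
  1-simplices (12): [0,1], [0,2], [0,4], [0,5], [1,2], [1,3], [1,4], [1,5], [2,3], [2,5], [3,5], [4,5]
  2-simplices (6): [0,1,2], [0,2,5], [0,4,5], [1,2,3], [1,3,5], [1,4,5]

Hence C_0 ≅ Z^6, C_1 ≅ Z^12, C_2 ≅ Z^6.

∂_1: C_1 → C_0 is given by ∂[p,q] = [q] − [p]. For instance
  ∂[1,4] = [4] − [1].
The resulting 6×12 matrix has rank 5, and its Smith normal form has invariant factors (1,1,1,1,1).

The boundary map ∂_2: C_2 → C_1 maps a triangle to the signed sum of its edges. For instance
  ∂[0,2,5] = [2,5] − [0,5] + [0,2],
  ∂[0,1,2] = [1,2] − [0,2] + [0,1].
As a 12×6 matrix over Z this has rank 6, with invariant factors (1,1,1,1,1,1).

Reading off H_k = ker ∂_k / im ∂_{k+1}:

  H_0: rank C_0 − rank ∂_1 = 6 − 5 = 1, and the invariant factors of ∂_1 are all 1, so H_0 ≅ Z.
  H_1: rank ker ∂_1 − rank ∂_2 = (12 − 5) − 6 = 1, and the invariant factors of ∂_2 are all 1, so H_1 ≅ Z.
  H_2: rank ker ∂_2 − rank ∂_3 = (6 − 6) − 0 = 0, and there is no ∂_3, so H_2 ≅ 0.

H_0 = Z,  H_1 = Z,  H_2 = 0.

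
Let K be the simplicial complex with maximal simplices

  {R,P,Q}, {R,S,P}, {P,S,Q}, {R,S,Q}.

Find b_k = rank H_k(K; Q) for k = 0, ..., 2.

K has 4 vertices, 6 edges, 4 triangles.
rank ∂_0 = 0, rank ∂_1 = 3 ⇒ b_0 = 4 − 0 − 3 = 1; all invariant factors of ∂_1 are 1 so no torsion. So H_0 = Z.
rank ∂_1 = 3, rank ∂_2 = 3 ⇒ b_1 = 6 − 3 − 3 = 0; all invariant factors of ∂_2 are 1 so no torsion. So H_1 = 0.
rank ∂_2 = 3, rank ∂_3 = 0 ⇒ b_2 = 4 − 3 − 0 = 1. So H_2 = Z.

b_0 = 1, b_1 = 0, b_2 = 1.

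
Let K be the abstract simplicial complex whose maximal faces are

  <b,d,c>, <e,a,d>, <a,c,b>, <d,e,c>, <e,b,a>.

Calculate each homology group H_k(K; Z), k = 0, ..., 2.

Fix the vertex order a < b < c < d < e and write every simplex with vertices in increasing order. Then dim K = 2 and the simplices of K are:

  0-simplices (5): a, b, c, d, e
  1-simplices (10): ab, ac, ad, ae, bc, bd, be, cd, ce, de
  2-simplices (5): abc, abe, ade, bcd, cde

so the chain groups are C_0 ≅ Z^5, C_1 ≅ Z^10, C_2 ≅ Z^5.

Boundary ∂_1: C_1 → C_0 is given by ∂[p,q] = [q] − [p]. For instance
  ∂be = e − b.
This gives a 5×10 integer matrix of rank 4; reducing to Smith normal form yields diagonal entries (1,1,1,1).

Boundary ∂_2: C_2 → C_1 sends each 2-simplex [p,q,r] to [q,r] − [p,r] + [p,q]. For instance
  ∂ade = de − ae + ad,
  ∂cde = de − ce + cd.
This gives a 10×5 integer matrix of rank 5; reducing to Smith normal form yields diagonal entries (1,1,1,1,1).

Reading off H_k = ker ∂_k / im ∂_{k+1}:

  H_0: rank C_0 − rank ∂_1 = 5 − 4 = 1, and the invariant factors of ∂_1 are all 1, so H_0 = Z.
  H_1: rank ker ∂_1 − rank ∂_2 = (10 − 4) − 5 = 1, and the invariant factors of ∂_2 are all 1, so H_1 = Z.
  H_2: rank ker ∂_2 − rank ∂_3 = (5 − 5) − 0 = 0, and there is no ∂_3, so H_2 = 0.

As a check, the Euler characteristic is 5 − 10 + 5 = 0, which agrees with 1 − 1 + 0 = 0.

H_0 = Z,  H_1 = Z,  H_2 = 0.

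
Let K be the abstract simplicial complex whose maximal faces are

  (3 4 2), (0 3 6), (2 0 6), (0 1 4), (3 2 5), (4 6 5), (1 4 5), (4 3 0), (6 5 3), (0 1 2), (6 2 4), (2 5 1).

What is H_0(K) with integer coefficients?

H_0 = Z.

Fix the vertex order 0 < 1 < 2 < 3 < 4 < 5 < 6 and write every simplex with vertices in increasing order. Then dim K = 2 and the simplices of K are:

  0-simplices (7): [0], [1], [2], [3], [4], [5], [6]
  1-simplices (18): [0,1], [0,2], [0,3], [0,4], [0,6], [1,2], [1,4], [1,5], [2,3], [2,4], [2,5], [2,6], [3,4], [3,5], [3,6], [4,5], [4,6], [5,6]
  2-simplices (12): [0,1,2], [0,1,4], [0,2,6], [0,3,4], [0,3,6], [1,2,5], [1,4,5], [2,3,4], [2,3,5], [2,4,6], [3,5,6], [4,5,6]

giving chain groups C_0 ≅ Z^7, C_1 ≅ Z^18, C_2 ≅ Z^12.

The boundary map ∂_1: C_1 → C_0 sends each edge [p,q] (with p < q) to q − p.
As a 7×18 matrix over Z this has rank 6, with invariant factors (1,1,1,1,1,1).

∂_2: C_2 → C_1 sends each 2-simplex [p,q,r] to [q,r] − [p,r] + [p,q]. For instance
  ∂[2,3,5] = [3,5] − [2,5] + [2,3],
  ∂[0,1,4] = [1,4] − [0,4] + [0,1].
This gives a 18×12 integer matrix of rank 12; reducing to Smith normal form yields diagonal entries (1,1,1,1,1,1,1,1,1,1,1,2).

From H_k ≅ ker(∂_k) / im(∂_{k+1}) we obtain:

  H_0: rank C_0 − rank ∂_1 = 7 − 6 = 1, and the invariant factors of ∂_1 are all 1, so H_0 = Z.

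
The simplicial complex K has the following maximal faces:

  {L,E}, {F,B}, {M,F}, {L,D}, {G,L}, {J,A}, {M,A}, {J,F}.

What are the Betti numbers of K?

Order the vertices as A < B < D < E < F < G < J < L < M. Listing each simplex with vertices in this order, K has dimension 1 with simplices:

  0-simplices (9): A, B, D, E, F, G, J, L, M
  1-simplices (8): AJ, AM, BF, DL, EL, FJ, FM, GL

Hence C_0 ≅ Z^9, C_1 ≅ Z^8.

Boundary ∂_1: C_1 → C_0 sends each edge [p,q] (with p < q) to q − p. For instance
  ∂GL = L − G.
This gives a 9×8 integer matrix of rank 7; reducing to Smith normal form yields diagonal entries (1,1,1,1,1,1,1).

From H_k ≅ ker(∂_k) / im(∂_{k+1}) we obtain:

  H_0: rank C_0 − rank ∂_1 = 9 − 7 = 2, and the invariant factors of ∂_1 are all 1, so H_0 ≅ Z^2.
  H_1: rank ker ∂_1 − rank ∂_2 = (8 − 7) − 0 = 1, and there is no ∂_2, so H_1 ≅ Z.

Hence the Betti numbers are b_0 = 2, b_1 = 1.

b_0 = 2, b_1 = 1.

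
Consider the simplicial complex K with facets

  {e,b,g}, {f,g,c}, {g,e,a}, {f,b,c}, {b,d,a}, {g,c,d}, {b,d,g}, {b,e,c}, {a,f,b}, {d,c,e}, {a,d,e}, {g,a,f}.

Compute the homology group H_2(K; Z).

H_2 = 0.

Take the total order a < b < c < d < e < f < g on the vertex set. Then K (dimension 2) consists of the simplices:

  0-simplices (7): a, b, c, d, e, f, g
  1-simplices (18): ab, ad, ae, af, ag, bc, bd, be, bf, bg, cd, ce, cf, cg, de, dg, eg, fg
  2-simplices (12): abd, abf, ade, aeg, afg, bce, bcf, bdg, beg, cde, cdg, cfg

giving chain groups C_0 ≅ Z^7, C_1 ≅ Z^18, C_2 ≅ Z^12.

Boundary ∂_1: C_1 → C_0 sends each edge [p,q] (with p < q) to q − p.
As a 7×18 matrix over Z this has rank 6, with invariant factors (1,1,1,1,1,1).

The boundary map ∂_2: C_2 → C_1 acts by ∂[p,q,r] = [q,r] − [p,r] + [p,q]. For instance
  ∂bce = ce − be + bc,
  ∂cfg = fg − cg + cf.
The resulting 18×12 matrix has rank 12, and its Smith normal form has invariant factors (1,1,1,1,1,1,1,1,1,1,1,2).

Reading off H_k = ker ∂_k / im ∂_{k+1}:

  H_2: rank ker ∂_2 − rank ∂_3 = (12 − 12) − 0 = 0, and there is no ∂_3, so H_2 ≅ 0.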